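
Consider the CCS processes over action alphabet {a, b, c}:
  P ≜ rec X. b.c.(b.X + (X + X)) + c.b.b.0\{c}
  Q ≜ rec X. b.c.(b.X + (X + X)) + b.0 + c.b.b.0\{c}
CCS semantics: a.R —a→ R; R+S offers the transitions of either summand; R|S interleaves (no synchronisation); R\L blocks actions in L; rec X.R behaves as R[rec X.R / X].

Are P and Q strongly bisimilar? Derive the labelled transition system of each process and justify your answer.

P's transition system — 6 states:
  u0 = rec X. b.c.(b.X + (X + X)) + c.b.b.0\{c} ⊢ —b→ u1, —c→ u2
  u1 = c.(b.(rec X. b.c.(b.X + (X + X)) + c.b.b.0\{c}) + ((rec X. b.c.(b.X + (X + X)) + c.b.b.0\{c}) + (rec X. b.c.(b.X + (X + X)) + c.b.b.0\{c}))) ⊢ —c→ u3
  u2 = b.b.0\{c} ⊢ —b→ u4
  u3 = b.(rec X. b.c.(b.X + (X + X)) + c.b.b.0\{c}) + ((rec X. b.c.(b.X + (X + X)) + c.b.b.0\{c}) + (rec X. b.c.(b.X + (X + X)) + c.b.b.0\{c})) ⊢ —b→ u0, —b→ u1, —c→ u2
  u4 = b.0\{c} ⊢ —b→ u5
  u5 = 0\{c} ⊢ ·
Q's transition system — 7 states:
  v0 = rec X. b.c.(b.X + (X + X)) + b.0 + c.b.b.0\{c} ⊢ —b→ v1, —b→ v2, —c→ v3
  v1 = 0 ⊢ ·
  v2 = c.(b.(rec X. b.c.(b.X + (X + X)) + b.0 + c.b.b.0\{c}) + ((rec X. b.c.(b.X + (X + X)) + b.0 + c.b.b.0\{c}) + (rec X. b.c.(b.X + (X + X)) + b.0 + c.b.b.0\{c}))) ⊢ —c→ v4
  v3 = b.b.0\{c} ⊢ —b→ v5
  v4 = b.(rec X. b.c.(b.X + (X + X)) + b.0 + c.b.b.0\{c}) + ((rec X. b.c.(b.X + (X + X)) + b.0 + c.b.b.0\{c}) + (rec X. b.c.(b.X + (X + X)) + b.0 + c.b.b.0\{c})) ⊢ —b→ v0, —b→ v1, —b→ v2, —c→ v3
  v5 = b.0\{c} ⊢ —b→ v6
  v6 = 0\{c} ⊢ ·
Coarsest stable partition (strong bisimilarity classes):
  B0 = {u0}
  B1 = {u2, v3}
  B2 = {u4, v5}
  B3 = {u5, v1, v6}
  B4 = {u1}
  B5 = {u3}
  B6 = {v0}
  B7 = {v2}
  B8 = {v4}
u0 ∈ B0, v0 ∈ B6 → different blocks

P ≁ Q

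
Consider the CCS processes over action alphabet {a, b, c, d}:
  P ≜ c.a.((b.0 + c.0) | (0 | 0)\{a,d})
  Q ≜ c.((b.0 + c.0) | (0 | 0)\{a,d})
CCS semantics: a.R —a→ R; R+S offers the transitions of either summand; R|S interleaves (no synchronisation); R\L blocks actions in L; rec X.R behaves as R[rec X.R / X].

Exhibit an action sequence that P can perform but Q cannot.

P's transition system — 4 states:
  p0 = c.a.((b.0 + c.0) | (0 | 0)\{a,d}) has moves --c--▸ p1
  p1 = a.((b.0 + c.0) | (0 | 0)\{a,d}) has moves --a--▸ p2
  p2 = (b.0 + c.0) | (0 | 0)\{a,d} has moves --b--▸ p3, --c--▸ p3
  p3 = 0 | (0 | 0)\{a,d} has moves (no moves)
Q's transition system — 3 states:
  q0 = c.((b.0 + c.0) | (0 | 0)\{a,d}) has moves --c--▸ q1
  q1 = (b.0 + c.0) | (0 | 0)\{a,d} has moves --b--▸ q2, --c--▸ q2
  q2 = 0 | (0 | 0)\{a,d} has moves (no moves)
Executing ca from P (initial set {p0}):
  [1] c ⇒ {p1}
  [2] a ⇒ {p2}
  P completes σ.
Executing ca from Q (initial set {q0}):
  [1] c ⇒ {q1}
  [2] a ⇒ ∅  — Q cannot continue

ca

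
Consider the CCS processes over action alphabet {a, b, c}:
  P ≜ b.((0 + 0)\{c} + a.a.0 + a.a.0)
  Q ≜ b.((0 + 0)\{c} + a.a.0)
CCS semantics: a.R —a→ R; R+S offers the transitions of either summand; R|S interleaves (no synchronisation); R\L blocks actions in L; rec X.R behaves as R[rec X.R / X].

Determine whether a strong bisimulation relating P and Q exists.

Reachable graph of P (4 states):
  p0 = b.((0 + 0)\{c} + a.a.0 + a.a.0) ⊢ -b-> p1
  p1 = (0 + 0)\{c} + a.a.0 + a.a.0 ⊢ -a-> p2
  p2 = a.0 ⊢ -a-> p3
  p3 = 0 ⊢ stopped
Reachable graph of Q (4 states):
  q0 = b.((0 + 0)\{c} + a.a.0) ⊢ -b-> q1
  q1 = (0 + 0)\{c} + a.a.0 ⊢ -a-> q2
  q2 = a.0 ⊢ -a-> q3
  q3 = 0 ⊢ stopped
Bisimilarity quotient blocks:
  B0 = {p0, q0}
  B1 = {p1, q1}
  B2 = {p2, q2}
  B3 = {p3, q3}
p0 ∈ B0, q0 ∈ B0 → same block

P ~ Q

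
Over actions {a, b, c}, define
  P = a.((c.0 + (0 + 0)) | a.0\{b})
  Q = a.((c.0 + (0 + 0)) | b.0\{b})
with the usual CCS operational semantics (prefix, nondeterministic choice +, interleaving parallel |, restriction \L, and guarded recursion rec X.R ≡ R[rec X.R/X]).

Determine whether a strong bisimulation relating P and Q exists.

not bisimilar

Reachable graph of P (5 states):
  u0 = a.((c.0 + (0 + 0)) | a.0\{b}) ⊢ -a-> u1
  u1 = (c.0 + (0 + 0)) | a.0\{b} ⊢ -a-> u2, -c-> u3
  u2 = (c.0 + (0 + 0)) | 0\{b} ⊢ -c-> u4
  u3 = 0 | a.0\{b} ⊢ -a-> u4
  u4 = 0 | 0\{b} ⊢ (no moves)
Reachable graph of Q (5 states):
  v0 = a.((c.0 + (0 + 0)) | b.0\{b}) ⊢ -a-> v1
  v1 = (c.0 + (0 + 0)) | b.0\{b} ⊢ -b-> v2, -c-> v3
  v2 = (c.0 + (0 + 0)) | 0\{b} ⊢ -c-> v4
  v3 = 0 | b.0\{b} ⊢ -b-> v4
  v4 = 0 | 0\{b} ⊢ (no moves)
Bisimilarity quotient blocks:
  B0 = {u0}
  B1 = {u1}
  B2 = {u3}
  B3 = {u4, v4}
  B4 = {u2, v2}
  B5 = {v0}
  B6 = {v1}
  B7 = {v3}
u0 ∈ B0, v0 ∈ B5 → different blocks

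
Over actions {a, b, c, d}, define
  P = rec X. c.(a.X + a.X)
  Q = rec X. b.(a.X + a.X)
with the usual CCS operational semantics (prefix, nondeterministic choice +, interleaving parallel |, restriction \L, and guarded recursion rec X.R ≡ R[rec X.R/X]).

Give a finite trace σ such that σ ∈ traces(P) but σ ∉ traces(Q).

c

LTS(P): 2 reachable states
  s0 = rec X. c.(a.X + a.X) :: ··c··> s1
  s1 = a.(rec X. c.(a.X + a.X)) + a.(rec X. c.(a.X + a.X)) :: ··a··> s0
LTS(Q): 2 reachable states
  t0 = rec X. b.(a.X + a.X) :: ··b··> t1
  t1 = a.(rec X. b.(a.X + a.X)) + a.(rec X. b.(a.X + a.X)) :: ··a··> t0
Executing c from P (initial set {s0}):
  [1] c ⇒ {s1}
  P completes σ.
Executing c from Q (initial set {t0}):
  [1] c ⇒ no successor for Q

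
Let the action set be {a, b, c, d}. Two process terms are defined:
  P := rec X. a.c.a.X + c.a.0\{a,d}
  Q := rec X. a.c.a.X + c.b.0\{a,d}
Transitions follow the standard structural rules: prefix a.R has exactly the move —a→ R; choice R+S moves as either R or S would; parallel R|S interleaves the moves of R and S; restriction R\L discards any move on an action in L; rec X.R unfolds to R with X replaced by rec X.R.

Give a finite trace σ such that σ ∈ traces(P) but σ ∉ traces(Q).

ca

P's transition system — 5 states:
  m0 = rec X. a.c.a.X + c.a.0\{a,d} → ··a··> m1, ··c··> m2
  m1 = c.a.(rec X. a.c.a.X + c.a.0\{a,d}) → ··c··> m3
  m2 = a.0\{a,d} → ··a··> m4
  m3 = a.(rec X. a.c.a.X + c.a.0\{a,d}) → ··a··> m0
  m4 = 0\{a,d} → ∅
Q's transition system — 5 states:
  n0 = rec X. a.c.a.X + c.b.0\{a,d} → ··a··> n1, ··c··> n2
  n1 = c.a.(rec X. a.c.a.X + c.b.0\{a,d}) → ··c··> n3
  n2 = b.0\{a,d} → ··b··> n4
  n3 = a.(rec X. a.c.a.X + c.b.0\{a,d}) → ··a··> n0
  n4 = 0\{a,d} → ∅
Trace ⟨ca⟩ through P, begin at {m0}:
  [1] c ⇒ {m2}
  [2] a ⇒ {m4}
  P completes σ.
Trace ⟨ca⟩ through Q, begin at {n0}:
  [1] c ⇒ {n2}
  [2] a ⇒ ∅  — Q cannot continue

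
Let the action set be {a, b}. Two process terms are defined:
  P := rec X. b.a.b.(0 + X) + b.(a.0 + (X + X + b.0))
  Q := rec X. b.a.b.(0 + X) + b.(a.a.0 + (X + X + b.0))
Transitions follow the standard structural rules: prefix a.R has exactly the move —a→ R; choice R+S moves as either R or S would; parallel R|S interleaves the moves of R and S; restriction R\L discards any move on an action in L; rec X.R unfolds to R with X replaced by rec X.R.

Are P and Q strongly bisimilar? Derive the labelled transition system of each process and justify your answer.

LTS(P): 6 reachable states
  m0 = rec X. b.a.b.(0 + X) + b.(a.0 + (X + X + b.0)) | —b→ m1, —b→ m2
  m1 = a.0 + ((rec X. b.a.b.(0 + X) + b.(a.0 + (X + X + b.0))) + (rec X. b.a.b.(0 + X) + b.(a.0 + (X + X + b.0))) + b.0) | —a→ m3, —b→ m1, —b→ m2, —b→ m3
  m2 = a.b.(0 + (rec X. b.a.b.(0 + X) + b.(a.0 + (X + X + b.0)))) | —a→ m4
  m3 = 0 | (no moves)
  m4 = b.(0 + (rec X. b.a.b.(0 + X) + b.(a.0 + (X + X + b.0)))) | —b→ m5
  m5 = 0 + (rec X. b.a.b.(0 + X) + b.(a.0 + (X + X + b.0))) | —b→ m1, —b→ m2
LTS(Q): 7 reachable states
  n0 = rec X. b.a.b.(0 + X) + b.(a.a.0 + (X + X + b.0)) | —b→ n1, —b→ n2
  n1 = a.a.0 + ((rec X. b.a.b.(0 + X) + b.(a.a.0 + (X + X + b.0))) + (rec X. b.a.b.(0 + X) + b.(a.a.0 + (X + X + b.0))) + b.0) | —a→ n3, —b→ n1, —b→ n2, —b→ n4
  n2 = a.b.(0 + (rec X. b.a.b.(0 + X) + b.(a.a.0 + (X + X + b.0)))) | —a→ n5
  n3 = a.0 | —a→ n4
  n4 = 0 | (no moves)
  n5 = b.(0 + (rec X. b.a.b.(0 + X) + b.(a.a.0 + (X + X + b.0)))) | —b→ n6
  n6 = 0 + (rec X. b.a.b.(0 + X) + b.(a.a.0 + (X + X + b.0))) | —b→ n1, —b→ n2
Partition-refinement fixed point:
  B0 = {m0, m5}
  B1 = {m2}
  B2 = {m4}
  B3 = {m1}
  B4 = {m3, n4}
  B5 = {n0, n6}
  B6 = {n2}
  B7 = {n5}
  B8 = {n1}
  B9 = {n3}
m0 ∈ B0, n0 ∈ B5 → different blocks

NO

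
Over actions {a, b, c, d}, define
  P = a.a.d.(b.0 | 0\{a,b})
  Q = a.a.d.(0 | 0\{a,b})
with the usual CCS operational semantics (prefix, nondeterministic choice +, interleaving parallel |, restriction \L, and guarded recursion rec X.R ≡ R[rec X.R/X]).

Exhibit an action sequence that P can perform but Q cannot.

aadb

P's transition system — 5 states:
  u0 = a.a.d.(b.0 | 0\{a,b}) has moves =a=> u1
  u1 = a.d.(b.0 | 0\{a,b}) has moves =a=> u2
  u2 = d.(b.0 | 0\{a,b}) has moves =d=> u3
  u3 = b.0 | 0\{a,b} has moves =b=> u4
  u4 = 0 | 0\{a,b} has moves ∅
Q's transition system — 4 states:
  v0 = a.a.d.(0 | 0\{a,b}) has moves =a=> v1
  v1 = a.d.(0 | 0\{a,b}) has moves =a=> v2
  v2 = d.(0 | 0\{a,b}) has moves =d=> v3
  v3 = 0 | 0\{a,b} has moves ∅
Run σ = ⟨aadb⟩ on P: start {u0}
  step 1 (a): {u1}
  step 2 (a): {u2}
  step 3 (d): {u3}
  step 4 (b): {u4}
  P completes σ.
Run σ = ⟨aadb⟩ on Q: start {v0}
  step 1 (a): {v1}
  step 2 (a): {v2}
  step 3 (d): {v3}
  step 4 (b): ∅  — Q cannot continue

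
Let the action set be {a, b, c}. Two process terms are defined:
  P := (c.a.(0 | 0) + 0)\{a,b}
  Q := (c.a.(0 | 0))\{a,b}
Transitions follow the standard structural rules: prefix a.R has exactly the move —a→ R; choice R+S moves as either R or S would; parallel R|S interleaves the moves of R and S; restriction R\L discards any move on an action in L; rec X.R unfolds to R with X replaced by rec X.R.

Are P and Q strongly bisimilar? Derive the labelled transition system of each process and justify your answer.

LTS(P): 2 reachable states
  s0 = (c.a.(0 | 0) + 0)\{a,b} → -c-> s1
  s1 = (a.(0 | 0))\{a,b} → ∅
LTS(Q): 2 reachable states
  t0 = (c.a.(0 | 0))\{a,b} → -c-> t1
  t1 = (a.(0 | 0))\{a,b} → ∅
Partition-refinement fixed point:
  B0 = {s0, t0}
  B1 = {s1, t1}
s0 ∈ B0, t0 ∈ B0 → same block

P ~ Q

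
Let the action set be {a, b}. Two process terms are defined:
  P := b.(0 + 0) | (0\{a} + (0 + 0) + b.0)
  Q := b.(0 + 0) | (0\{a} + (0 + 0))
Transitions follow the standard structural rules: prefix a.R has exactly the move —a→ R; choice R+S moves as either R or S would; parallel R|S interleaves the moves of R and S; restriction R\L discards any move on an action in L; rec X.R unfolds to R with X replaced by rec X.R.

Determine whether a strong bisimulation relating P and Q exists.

NO

P's transition system — 4 states:
  p0 = b.(0 + 0) | (0\{a} + (0 + 0) + b.0) has moves =b=> p1, =b=> p2
  p1 = (0 + 0) | (0\{a} + (0 + 0) + b.0) has moves =b=> p3
  p2 = b.(0 + 0) | 0 has moves =b=> p3
  p3 = (0 + 0) | 0 has moves ·
Q's transition system — 2 states:
  q0 = b.(0 + 0) | (0\{a} + (0 + 0)) has moves =b=> q1
  q1 = (0 + 0) | (0\{a} + (0 + 0)) has moves ·
Partition-refinement fixed point:
  B0 = {p0}
  B1 = {p1, p2, q0}
  B2 = {p3, q1}
p0 ∈ B0, q0 ∈ B1 → different blocks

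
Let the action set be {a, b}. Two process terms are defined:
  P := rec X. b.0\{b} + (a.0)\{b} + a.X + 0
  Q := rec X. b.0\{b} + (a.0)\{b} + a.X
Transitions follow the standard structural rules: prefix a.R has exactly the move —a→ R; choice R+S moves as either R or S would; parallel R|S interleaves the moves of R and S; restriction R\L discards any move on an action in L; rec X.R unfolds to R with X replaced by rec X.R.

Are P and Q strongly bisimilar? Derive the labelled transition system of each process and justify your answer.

P's transition system — 2 states:
  s0 = rec X. b.0\{b} + (a.0)\{b} + a.X + 0 | =a=> s0, =a=> s1, =b=> s1
  s1 = 0\{b} | ·
Q's transition system — 2 states:
  t0 = rec X. b.0\{b} + (a.0)\{b} + a.X | =a=> t0, =a=> t1, =b=> t1
  t1 = 0\{b} | ·
Coarsest stable partition (strong bisimilarity classes):
  B0 = {s0, t0}
  B1 = {s1, t1}
s0 ∈ B0, t0 ∈ B0 → same block

P ~ Q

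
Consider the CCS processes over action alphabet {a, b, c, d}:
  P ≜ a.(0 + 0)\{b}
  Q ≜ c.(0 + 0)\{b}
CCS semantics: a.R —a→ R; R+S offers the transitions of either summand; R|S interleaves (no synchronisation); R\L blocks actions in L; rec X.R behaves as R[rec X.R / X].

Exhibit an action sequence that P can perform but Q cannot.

LTS(P): 2 reachable states
  m0 = a.(0 + 0)\{b} | -a-> m1
  m1 = (0 + 0)\{b} | ·
LTS(Q): 2 reachable states
  n0 = c.(0 + 0)\{b} | -c-> n1
  n1 = (0 + 0)\{b} | ·
Trace ⟨a⟩ through P, begin at {m0}:
  after a @ step 1: {m1}
  — P admits the full trace.
Trace ⟨a⟩ through Q, begin at {n0}:
  after a @ step 1: no successor for Q

a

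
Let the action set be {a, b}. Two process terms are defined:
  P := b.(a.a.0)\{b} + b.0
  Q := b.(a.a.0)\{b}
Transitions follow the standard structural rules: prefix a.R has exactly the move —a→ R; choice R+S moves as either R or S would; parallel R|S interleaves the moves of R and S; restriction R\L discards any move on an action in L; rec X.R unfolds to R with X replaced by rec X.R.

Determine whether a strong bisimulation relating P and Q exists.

not bisimilar

Reachable graph of P (5 states):
  m0 = b.(a.a.0)\{b} + b.0 :: ··b··> m1, ··b··> m2
  m1 = (a.a.0)\{b} :: ··a··> m3
  m2 = 0 :: stopped
  m3 = (a.0)\{b} :: ··a··> m4
  m4 = 0\{b} :: stopped
Reachable graph of Q (4 states):
  n0 = b.(a.a.0)\{b} :: ··b··> n1
  n1 = (a.a.0)\{b} :: ··a··> n2
  n2 = (a.0)\{b} :: ··a··> n3
  n3 = 0\{b} :: stopped
Coarsest stable partition (strong bisimilarity classes):
  B0 = {m0}
  B1 = {m1, n1}
  B2 = {m3, n2}
  B3 = {m2, m4, n3}
  B4 = {n0}
m0 ∈ B0, n0 ∈ B4 → different blocks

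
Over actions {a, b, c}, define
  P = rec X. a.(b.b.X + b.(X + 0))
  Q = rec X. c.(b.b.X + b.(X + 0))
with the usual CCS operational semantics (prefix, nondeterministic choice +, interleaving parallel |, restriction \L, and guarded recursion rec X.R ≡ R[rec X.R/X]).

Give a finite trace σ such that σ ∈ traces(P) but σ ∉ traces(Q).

P's transition system — 4 states:
  p0 = rec X. a.(b.b.X + b.(X + 0)) | --a--▸ p1
  p1 = b.b.(rec X. a.(b.b.X + b.(X + 0))) + b.((rec X. a.(b.b.X + b.(X + 0))) + 0) | --b--▸ p2, --b--▸ p3
  p2 = (rec X. a.(b.b.X + b.(X + 0))) + 0 | --a--▸ p1
  p3 = b.(rec X. a.(b.b.X + b.(X + 0))) | --b--▸ p0
Q's transition system — 4 states:
  q0 = rec X. c.(b.b.X + b.(X + 0)) | --c--▸ q1
  q1 = b.b.(rec X. c.(b.b.X + b.(X + 0))) + b.((rec X. c.(b.b.X + b.(X + 0))) + 0) | --b--▸ q2, --b--▸ q3
  q2 = (rec X. c.(b.b.X + b.(X + 0))) + 0 | --c--▸ q1
  q3 = b.(rec X. c.(b.b.X + b.(X + 0))) | --b--▸ q0
Run σ = ⟨a⟩ on P: start {p0}
  [1] a ⇒ {p1}
  ✓ P
Run σ = ⟨a⟩ on Q: start {q0}
  [1] a ⇒ no successor for Q

a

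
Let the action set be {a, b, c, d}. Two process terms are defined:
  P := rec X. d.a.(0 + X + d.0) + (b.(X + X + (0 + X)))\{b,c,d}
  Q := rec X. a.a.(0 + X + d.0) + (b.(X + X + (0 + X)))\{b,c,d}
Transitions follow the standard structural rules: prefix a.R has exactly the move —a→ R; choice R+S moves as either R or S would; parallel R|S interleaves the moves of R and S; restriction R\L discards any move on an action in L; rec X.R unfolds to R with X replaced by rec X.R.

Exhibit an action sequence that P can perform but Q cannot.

Reachable graph of P (4 states):
  m0 = rec X. d.a.(0 + X + d.0) + (b.(X + X + (0 + X)))\{b,c,d} has moves =d=> m1
  m1 = a.(0 + (rec X. d.a.(0 + X + d.0) + (b.(X + X + (0 + X)))\{b,c,d}) + d.0) has moves =a=> m2
  m2 = 0 + (rec X. d.a.(0 + X + d.0) + (b.(X + X + (0 + X)))\{b,c,d}) + d.0 has moves =d=> m1, =d=> m3
  m3 = 0 has moves ∅
Reachable graph of Q (4 states):
  n0 = rec X. a.a.(0 + X + d.0) + (b.(X + X + (0 + X)))\{b,c,d} has moves =a=> n1
  n1 = a.(0 + (rec X. a.a.(0 + X + d.0) + (b.(X + X + (0 + X)))\{b,c,d}) + d.0) has moves =a=> n2
  n2 = 0 + (rec X. a.a.(0 + X + d.0) + (b.(X + X + (0 + X)))\{b,c,d}) + d.0 has moves =a=> n1, =d=> n3
  n3 = 0 has moves ∅
Trace ⟨d⟩ through P, begin at {m0}:
  [1] d ⇒ {m1}
  ✓ P
Trace ⟨d⟩ through Q, begin at {n0}:
  [1] d ⇒ ∅ (Q stuck)

d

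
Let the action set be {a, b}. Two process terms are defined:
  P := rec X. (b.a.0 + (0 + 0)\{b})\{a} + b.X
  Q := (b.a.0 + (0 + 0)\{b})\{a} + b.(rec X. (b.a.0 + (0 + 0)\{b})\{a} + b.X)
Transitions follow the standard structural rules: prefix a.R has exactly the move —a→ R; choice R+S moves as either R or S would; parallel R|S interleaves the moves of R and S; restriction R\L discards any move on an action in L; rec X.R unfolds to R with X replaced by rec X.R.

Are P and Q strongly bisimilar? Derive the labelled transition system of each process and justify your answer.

P ~ Q

Reachable graph of P (2 states):
  m0 = rec X. (b.a.0 + (0 + 0)\{b})\{a} + b.X ⊢ ··b··> m0, ··b··> m1
  m1 = (a.0)\{a} ⊢ (no moves)
Reachable graph of Q (3 states):
  n0 = (b.a.0 + (0 + 0)\{b})\{a} + b.(rec X. (b.a.0 + (0 + 0)\{b})\{a} + b.X) ⊢ ··b··> n1, ··b··> n2
  n1 = (a.0)\{a} ⊢ (no moves)
  n2 = rec X. (b.a.0 + (0 + 0)\{b})\{a} + b.X ⊢ ··b··> n1, ··b··> n2
Partition-refinement fixed point:
  B0 = {m0, n0, n2}
  B1 = {m1, n1}
m0 ∈ B0, n0 ∈ B0 → same block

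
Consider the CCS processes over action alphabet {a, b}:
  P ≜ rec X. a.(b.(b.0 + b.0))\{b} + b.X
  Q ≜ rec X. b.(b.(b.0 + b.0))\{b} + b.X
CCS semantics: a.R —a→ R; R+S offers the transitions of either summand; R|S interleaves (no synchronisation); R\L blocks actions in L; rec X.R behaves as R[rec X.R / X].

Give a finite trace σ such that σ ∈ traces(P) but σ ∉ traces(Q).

a

P's transition system — 2 states:
  p0 = rec X. a.(b.(b.0 + b.0))\{b} + b.X → -a-> p1, -b-> p0
  p1 = (b.(b.0 + b.0))\{b} → ∅
Q's transition system — 2 states:
  q0 = rec X. b.(b.(b.0 + b.0))\{b} + b.X → -b-> q0, -b-> q1
  q1 = (b.(b.0 + b.0))\{b} → ∅
Executing a from P (initial set {p0}):
  step 1 (a): {p1}
  — P admits the full trace.
Executing a from Q (initial set {q0}):
  step 1 (a): no successor for Q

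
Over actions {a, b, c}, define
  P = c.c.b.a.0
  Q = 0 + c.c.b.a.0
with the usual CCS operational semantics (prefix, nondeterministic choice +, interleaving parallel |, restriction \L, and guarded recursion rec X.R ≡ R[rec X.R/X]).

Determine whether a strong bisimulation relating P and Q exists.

bisimilar

LTS(P): 5 reachable states
  m0 = c.c.b.a.0 ⊢ -c-> m1
  m1 = c.b.a.0 ⊢ -c-> m2
  m2 = b.a.0 ⊢ -b-> m3
  m3 = a.0 ⊢ -a-> m4
  m4 = 0 ⊢ (no moves)
LTS(Q): 5 reachable states
  n0 = 0 + c.c.b.a.0 ⊢ -c-> n1
  n1 = c.b.a.0 ⊢ -c-> n2
  n2 = b.a.0 ⊢ -b-> n3
  n3 = a.0 ⊢ -a-> n4
  n4 = 0 ⊢ (no moves)
Bisimilarity quotient blocks:
  B0 = {m0, n0}
  B1 = {m1, n1}
  B2 = {m2, n2}
  B3 = {m3, n3}
  B4 = {m4, n4}
m0 ∈ B0, n0 ∈ B0 → same block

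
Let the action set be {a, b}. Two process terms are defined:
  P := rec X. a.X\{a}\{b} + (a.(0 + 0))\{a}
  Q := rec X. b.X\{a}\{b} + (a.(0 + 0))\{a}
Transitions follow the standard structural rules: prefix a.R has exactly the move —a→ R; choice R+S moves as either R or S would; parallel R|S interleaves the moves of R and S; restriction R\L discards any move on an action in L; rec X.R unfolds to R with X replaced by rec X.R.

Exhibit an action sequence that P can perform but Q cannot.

P's transition system — 2 states:
  m0 = rec X. a.X\{a}\{b} + (a.(0 + 0))\{a} ⊢ --a--▸ m1
  m1 = (rec X. a.X\{a}\{b} + (a.(0 + 0))\{a})\{a}\{b} ⊢ deadlocked
Q's transition system — 2 states:
  n0 = rec X. b.X\{a}\{b} + (a.(0 + 0))\{a} ⊢ --b--▸ n1
  n1 = (rec X. b.X\{a}\{b} + (a.(0 + 0))\{a})\{a}\{b} ⊢ deadlocked
Executing a from P (initial set {m0}):
  after a @ step 1: {m1}
  P completes σ.
Executing a from Q (initial set {n0}):
  after a @ step 1: ∅ (Q stuck)

a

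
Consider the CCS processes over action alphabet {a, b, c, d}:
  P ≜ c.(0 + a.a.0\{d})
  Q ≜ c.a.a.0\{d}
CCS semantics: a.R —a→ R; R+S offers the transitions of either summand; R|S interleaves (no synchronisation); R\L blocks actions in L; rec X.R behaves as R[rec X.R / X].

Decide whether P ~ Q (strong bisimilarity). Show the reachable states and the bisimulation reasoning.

P's transition system — 4 states:
  p0 = c.(0 + a.a.0\{d}) ⊢ ··c··> p1
  p1 = 0 + a.a.0\{d} ⊢ ··a··> p2
  p2 = a.0\{d} ⊢ ··a··> p3
  p3 = 0\{d} ⊢ stopped
Q's transition system — 4 states:
  q0 = c.a.a.0\{d} ⊢ ··c··> q1
  q1 = a.a.0\{d} ⊢ ··a··> q2
  q2 = a.0\{d} ⊢ ··a··> q3
  q3 = 0\{d} ⊢ stopped
Partition-refinement fixed point:
  B0 = {p0, q0}
  B1 = {p1, q1}
  B2 = {p2, q2}
  B3 = {p3, q3}
p0 ∈ B0, q0 ∈ B0 → same block

P ~ Q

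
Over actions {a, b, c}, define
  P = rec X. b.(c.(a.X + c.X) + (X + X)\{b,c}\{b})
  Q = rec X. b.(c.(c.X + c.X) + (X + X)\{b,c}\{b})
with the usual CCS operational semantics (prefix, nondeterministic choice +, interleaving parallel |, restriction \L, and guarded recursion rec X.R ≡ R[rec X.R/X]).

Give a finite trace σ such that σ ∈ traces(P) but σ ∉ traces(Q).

Reachable graph of P (3 states):
  u0 = rec X. b.(c.(a.X + c.X) + (X + X)\{b,c}\{b}) :: —b→ u1
  u1 = c.(a.(rec X. b.(c.(a.X + c.X) + (X + X)\{b,c}\{b})) + c.(rec X. b.(c.(a.X + c.X) + (X + X)\{b,c}\{b}))) + ((rec X. b.(c.(a.X + c.X) + (X + X)\{b,c}\{b})) + (rec X. b.(c.(a.X + c.X) + (X + X)\{b,c}\{b})))\{b,c}\{b} :: —c→ u2
  u2 = a.(rec X. b.(c.(a.X + c.X) + (X + X)\{b,c}\{b})) + c.(rec X. b.(c.(a.X + c.X) + (X + X)\{b,c}\{b})) :: —a→ u0, —c→ u0
Reachable graph of Q (3 states):
  v0 = rec X. b.(c.(c.X + c.X) + (X + X)\{b,c}\{b}) :: —b→ v1
  v1 = c.(c.(rec X. b.(c.(c.X + c.X) + (X + X)\{b,c}\{b})) + c.(rec X. b.(c.(c.X + c.X) + (X + X)\{b,c}\{b}))) + ((rec X. b.(c.(c.X + c.X) + (X + X)\{b,c}\{b})) + (rec X. b.(c.(c.X + c.X) + (X + X)\{b,c}\{b})))\{b,c}\{b} :: —c→ v2
  v2 = c.(rec X. b.(c.(c.X + c.X) + (X + X)\{b,c}\{b})) + c.(rec X. b.(c.(c.X + c.X) + (X + X)\{b,c}\{b})) :: —c→ v0
Executing bca from P (initial set {u0}):
  after b @ step 1: {u1}
  after c @ step 2: {u2}
  after a @ step 3: {u0}
  P completes σ.
Executing bca from Q (initial set {v0}):
  after b @ step 1: {v1}
  after c @ step 2: {v2}
  after a @ step 3: ∅  — Q cannot continue

bca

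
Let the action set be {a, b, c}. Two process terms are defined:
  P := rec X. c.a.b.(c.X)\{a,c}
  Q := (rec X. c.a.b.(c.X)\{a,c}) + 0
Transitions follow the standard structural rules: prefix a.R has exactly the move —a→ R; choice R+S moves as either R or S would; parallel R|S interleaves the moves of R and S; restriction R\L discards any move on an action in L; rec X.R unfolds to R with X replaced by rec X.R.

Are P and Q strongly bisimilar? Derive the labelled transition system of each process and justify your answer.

P's transition system — 4 states:
  u0 = rec X. c.a.b.(c.X)\{a,c} ⊢ ··c··> u1
  u1 = a.b.(c.(rec X. c.a.b.(c.X)\{a,c}))\{a,c} ⊢ ··a··> u2
  u2 = b.(c.(rec X. c.a.b.(c.X)\{a,c}))\{a,c} ⊢ ··b··> u3
  u3 = (c.(rec X. c.a.b.(c.X)\{a,c}))\{a,c} ⊢ ∅
Q's transition system — 4 states:
  v0 = (rec X. c.a.b.(c.X)\{a,c}) + 0 ⊢ ··c··> v1
  v1 = a.b.(c.(rec X. c.a.b.(c.X)\{a,c}))\{a,c} ⊢ ··a··> v2
  v2 = b.(c.(rec X. c.a.b.(c.X)\{a,c}))\{a,c} ⊢ ··b··> v3
  v3 = (c.(rec X. c.a.b.(c.X)\{a,c}))\{a,c} ⊢ ∅
Coarsest stable partition (strong bisimilarity classes):
  B0 = {u0, v0}
  B1 = {u1, v1}
  B2 = {u2, v2}
  B3 = {u3, v3}
u0 ∈ B0, v0 ∈ B0 → same block

P ~ Q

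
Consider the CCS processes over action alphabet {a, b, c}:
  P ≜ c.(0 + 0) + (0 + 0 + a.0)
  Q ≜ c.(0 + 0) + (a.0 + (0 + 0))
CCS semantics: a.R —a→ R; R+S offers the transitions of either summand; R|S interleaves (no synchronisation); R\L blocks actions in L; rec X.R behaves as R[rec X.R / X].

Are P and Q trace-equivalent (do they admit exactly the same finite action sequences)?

P's transition system — 3 states:
  p0 = c.(0 + 0) + (0 + 0 + a.0) has moves —a→ p1, —c→ p2
  p1 = 0 has moves ∅
  p2 = 0 + 0 has moves ∅
Q's transition system — 3 states:
  q0 = c.(0 + 0) + (a.0 + (0 + 0)) has moves —a→ q1, —c→ q2
  q1 = 0 has moves ∅
  q2 = 0 + 0 has moves ∅
Coarsest stable partition (strong bisimilarity classes):
  B0 = {p0, q0}
  B1 = {p1, p2, q1, q2}
p0 ∈ B0, q0 ∈ B0 → same block
Bisimilar ⇒ trace-equivalent.

traces(P) = traces(Q)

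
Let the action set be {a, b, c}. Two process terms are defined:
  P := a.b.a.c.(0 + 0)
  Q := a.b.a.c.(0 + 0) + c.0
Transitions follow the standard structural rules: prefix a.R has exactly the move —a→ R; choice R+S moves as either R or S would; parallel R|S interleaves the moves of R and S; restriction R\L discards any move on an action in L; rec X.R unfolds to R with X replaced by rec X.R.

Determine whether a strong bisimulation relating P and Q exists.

LTS(P): 5 reachable states
  s0 = a.b.a.c.(0 + 0) | -a-> s1
  s1 = b.a.c.(0 + 0) | -b-> s2
  s2 = a.c.(0 + 0) | -a-> s3
  s3 = c.(0 + 0) | -c-> s4
  s4 = 0 + 0 | ∅
LTS(Q): 6 reachable states
  t0 = a.b.a.c.(0 + 0) + c.0 | -a-> t1, -c-> t2
  t1 = b.a.c.(0 + 0) | -b-> t3
  t2 = 0 | ∅
  t3 = a.c.(0 + 0) | -a-> t4
  t4 = c.(0 + 0) | -c-> t5
  t5 = 0 + 0 | ∅
Partition-refinement fixed point:
  B0 = {s0}
  B1 = {s1, t1}
  B2 = {s2, t3}
  B3 = {s3, t4}
  B4 = {s4, t2, t5}
  B5 = {t0}
s0 ∈ B0, t0 ∈ B5 → different blocks

NO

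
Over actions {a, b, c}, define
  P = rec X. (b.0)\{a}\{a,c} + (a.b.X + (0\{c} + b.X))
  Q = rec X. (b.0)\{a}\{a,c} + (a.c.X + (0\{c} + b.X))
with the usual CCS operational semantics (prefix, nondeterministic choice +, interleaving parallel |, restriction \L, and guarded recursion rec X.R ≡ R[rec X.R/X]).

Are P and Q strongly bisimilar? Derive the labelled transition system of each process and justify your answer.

NO

LTS(P): 3 reachable states
  s0 = rec X. (b.0)\{a}\{a,c} + (a.b.X + (0\{c} + b.X)) :: -a-> s1, -b-> s0, -b-> s2
  s1 = b.(rec X. (b.0)\{a}\{a,c} + (a.b.X + (0\{c} + b.X))) :: -b-> s0
  s2 = 0\{a}\{a,c} :: (no moves)
LTS(Q): 3 reachable states
  t0 = rec X. (b.0)\{a}\{a,c} + (a.c.X + (0\{c} + b.X)) :: -a-> t1, -b-> t0, -b-> t2
  t1 = c.(rec X. (b.0)\{a}\{a,c} + (a.c.X + (0\{c} + b.X))) :: -c-> t0
  t2 = 0\{a}\{a,c} :: (no moves)
Partition-refinement fixed point:
  B0 = {s0}
  B1 = {s2, t2}
  B2 = {s1}
  B3 = {t0}
  B4 = {t1}
s0 ∈ B0, t0 ∈ B3 → different blocks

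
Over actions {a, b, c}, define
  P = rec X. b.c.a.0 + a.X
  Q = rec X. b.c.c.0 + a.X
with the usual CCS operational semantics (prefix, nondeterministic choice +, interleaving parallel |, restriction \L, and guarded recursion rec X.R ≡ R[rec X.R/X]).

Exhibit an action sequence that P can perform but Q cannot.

bca

LTS(P): 4 reachable states
  p0 = rec X. b.c.a.0 + a.X → =a=> p0, =b=> p1
  p1 = c.a.0 → =c=> p2
  p2 = a.0 → =a=> p3
  p3 = 0 → ∅
LTS(Q): 4 reachable states
  q0 = rec X. b.c.c.0 + a.X → =a=> q0, =b=> q1
  q1 = c.c.0 → =c=> q2
  q2 = c.0 → =c=> q3
  q3 = 0 → ∅
Run σ = ⟨bca⟩ on P: start {p0}
  [1] b ⇒ {p1}
  [2] c ⇒ {p2}
  [3] a ⇒ {p3}
  ✓ P
Run σ = ⟨bca⟩ on Q: start {q0}
  [1] b ⇒ {q1}
  [2] c ⇒ {q2}
  [3] a ⇒ ∅ (Q stuck)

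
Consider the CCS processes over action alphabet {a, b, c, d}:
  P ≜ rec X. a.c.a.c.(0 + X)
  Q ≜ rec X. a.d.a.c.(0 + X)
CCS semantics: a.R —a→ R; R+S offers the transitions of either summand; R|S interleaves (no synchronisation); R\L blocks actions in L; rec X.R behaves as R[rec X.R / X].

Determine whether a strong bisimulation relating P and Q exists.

Reachable graph of P (5 states):
  s0 = rec X. a.c.a.c.(0 + X) ⊢ -a-> s1
  s1 = c.a.c.(0 + (rec X. a.c.a.c.(0 + X))) ⊢ -c-> s2
  s2 = a.c.(0 + (rec X. a.c.a.c.(0 + X))) ⊢ -a-> s3
  s3 = c.(0 + (rec X. a.c.a.c.(0 + X))) ⊢ -c-> s4
  s4 = 0 + (rec X. a.c.a.c.(0 + X)) ⊢ -a-> s1
Reachable graph of Q (5 states):
  t0 = rec X. a.d.a.c.(0 + X) ⊢ -a-> t1
  t1 = d.a.c.(0 + (rec X. a.d.a.c.(0 + X))) ⊢ -d-> t2
  t2 = a.c.(0 + (rec X. a.d.a.c.(0 + X))) ⊢ -a-> t3
  t3 = c.(0 + (rec X. a.d.a.c.(0 + X))) ⊢ -c-> t4
  t4 = 0 + (rec X. a.d.a.c.(0 + X)) ⊢ -a-> t1
Bisimilarity quotient blocks:
  B0 = {s0, s2, s4}
  B1 = {s1, s3}
  B2 = {t0, t4}
  B3 = {t1}
  B4 = {t2}
  B5 = {t3}
s0 ∈ B0, t0 ∈ B2 → different blocks

P ≁ Q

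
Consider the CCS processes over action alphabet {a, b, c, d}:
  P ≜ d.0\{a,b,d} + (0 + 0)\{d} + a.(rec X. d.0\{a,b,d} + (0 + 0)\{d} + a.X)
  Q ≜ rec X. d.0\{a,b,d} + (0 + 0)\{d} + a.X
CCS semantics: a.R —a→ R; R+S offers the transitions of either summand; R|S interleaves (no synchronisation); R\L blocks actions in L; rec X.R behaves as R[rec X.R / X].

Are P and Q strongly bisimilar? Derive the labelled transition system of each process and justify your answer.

P ~ Q

P's transition system — 3 states:
  u0 = d.0\{a,b,d} + (0 + 0)\{d} + a.(rec X. d.0\{a,b,d} + (0 + 0)\{d} + a.X) :: =a=> u1, =d=> u2
  u1 = rec X. d.0\{a,b,d} + (0 + 0)\{d} + a.X :: =a=> u1, =d=> u2
  u2 = 0\{a,b,d} :: ∅
Q's transition system — 2 states:
  v0 = rec X. d.0\{a,b,d} + (0 + 0)\{d} + a.X :: =a=> v0, =d=> v1
  v1 = 0\{a,b,d} :: ∅
Bisimilarity quotient blocks:
  B0 = {u0, u1, v0}
  B1 = {u2, v1}
u0 ∈ B0, v0 ∈ B0 → same block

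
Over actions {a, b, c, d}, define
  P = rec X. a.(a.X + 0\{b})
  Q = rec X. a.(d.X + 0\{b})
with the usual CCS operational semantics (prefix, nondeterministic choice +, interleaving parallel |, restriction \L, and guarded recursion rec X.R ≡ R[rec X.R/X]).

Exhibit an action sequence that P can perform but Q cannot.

aa

P's transition system — 2 states:
  s0 = rec X. a.(a.X + 0\{b}) has moves --a--▸ s1
  s1 = a.(rec X. a.(a.X + 0\{b})) + 0\{b} has moves --a--▸ s0
Q's transition system — 2 states:
  t0 = rec X. a.(d.X + 0\{b}) has moves --a--▸ t1
  t1 = d.(rec X. a.(d.X + 0\{b})) + 0\{b} has moves --d--▸ t0
Run σ = ⟨aa⟩ on P: start {s0}
  after a @ step 1: {s1}
  after a @ step 2: {s0}
  ✓ P
Run σ = ⟨aa⟩ on Q: start {t0}
  after a @ step 1: {t1}
  after a @ step 2: no successor for Q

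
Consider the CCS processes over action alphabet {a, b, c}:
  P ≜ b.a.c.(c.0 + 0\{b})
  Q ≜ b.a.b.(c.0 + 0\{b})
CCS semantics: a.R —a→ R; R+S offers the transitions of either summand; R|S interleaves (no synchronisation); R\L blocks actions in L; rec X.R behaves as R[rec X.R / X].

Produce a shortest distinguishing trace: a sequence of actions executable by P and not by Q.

bac

LTS(P): 5 reachable states
  p0 = b.a.c.(c.0 + 0\{b}) → ··b··> p1
  p1 = a.c.(c.0 + 0\{b}) → ··a··> p2
  p2 = c.(c.0 + 0\{b}) → ··c··> p3
  p3 = c.0 + 0\{b} → ··c··> p4
  p4 = 0 → ·
LTS(Q): 5 reachable states
  q0 = b.a.b.(c.0 + 0\{b}) → ··b··> q1
  q1 = a.b.(c.0 + 0\{b}) → ··a··> q2
  q2 = b.(c.0 + 0\{b}) → ··b··> q3
  q3 = c.0 + 0\{b} → ··c··> q4
  q4 = 0 → ·
Executing bac from P (initial set {p0}):
  after b @ step 1: {p1}
  after a @ step 2: {p2}
  after c @ step 3: {p3}
  ✓ P
Executing bac from Q (initial set {q0}):
  after b @ step 1: {q1}
  after a @ step 2: {q2}
  after c @ step 3: ∅  — Q cannot continue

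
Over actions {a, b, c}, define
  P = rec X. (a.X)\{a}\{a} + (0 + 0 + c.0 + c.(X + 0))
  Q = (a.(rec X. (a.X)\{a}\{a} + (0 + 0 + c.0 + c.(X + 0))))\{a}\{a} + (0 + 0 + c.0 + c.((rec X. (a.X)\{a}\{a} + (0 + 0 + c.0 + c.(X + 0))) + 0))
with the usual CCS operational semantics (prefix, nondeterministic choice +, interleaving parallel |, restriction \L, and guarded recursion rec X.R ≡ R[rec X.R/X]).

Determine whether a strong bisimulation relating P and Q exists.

bisimilar

P's transition system — 3 states:
  m0 = rec X. (a.X)\{a}\{a} + (0 + 0 + c.0 + c.(X + 0)) has moves ··c··> m1, ··c··> m2
  m1 = (rec X. (a.X)\{a}\{a} + (0 + 0 + c.0 + c.(X + 0))) + 0 has moves ··c··> m1, ··c··> m2
  m2 = 0 has moves (no moves)
Q's transition system — 3 states:
  n0 = (a.(rec X. (a.X)\{a}\{a} + (0 + 0 + c.0 + c.(X + 0))))\{a}\{a} + (0 + 0 + c.0 + c.((rec X. (a.X)\{a}\{a} + (0 + 0 + c.0 + c.(X + 0))) + 0)) has moves ··c··> n1, ··c··> n2
  n1 = (rec X. (a.X)\{a}\{a} + (0 + 0 + c.0 + c.(X + 0))) + 0 has moves ··c··> n1, ··c··> n2
  n2 = 0 has moves (no moves)
Bisimilarity quotient blocks:
  B0 = {m0, m1, n0, n1}
  B1 = {m2, n2}
m0 ∈ B0, n0 ∈ B0 → same block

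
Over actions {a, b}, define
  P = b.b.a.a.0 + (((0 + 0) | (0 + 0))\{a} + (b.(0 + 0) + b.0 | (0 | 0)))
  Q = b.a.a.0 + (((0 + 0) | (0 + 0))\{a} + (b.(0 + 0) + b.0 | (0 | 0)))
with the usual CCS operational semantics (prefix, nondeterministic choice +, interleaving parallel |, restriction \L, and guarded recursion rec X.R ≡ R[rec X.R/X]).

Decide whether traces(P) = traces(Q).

LTS(P): 7 reachable states
  p0 = b.b.a.a.0 + (((0 + 0) | (0 + 0))\{a} + (b.(0 + 0) + b.0 | (0 | 0))) has moves —b→ p1, —b→ p2, —b→ p3
  p1 = 0 + 0 has moves ·
  p2 = 0 | (0 | 0) has moves ·
  p3 = b.a.a.0 has moves —b→ p4
  p4 = a.a.0 has moves —a→ p5
  p5 = a.0 has moves —a→ p6
  p6 = 0 has moves ·
LTS(Q): 6 reachable states
  q0 = b.a.a.0 + (((0 + 0) | (0 + 0))\{a} + (b.(0 + 0) + b.0 | (0 | 0))) has moves —b→ q1, —b→ q2, —b→ q3
  q1 = 0 + 0 has moves ·
  q2 = 0 | (0 | 0) has moves ·
  q3 = a.a.0 has moves —a→ q4
  q4 = a.0 has moves —a→ q5
  q5 = 0 has moves ·
Executing bb from P (initial set {p0}):
  [1] b ⇒ {p1, p2, p3}
  [2] b ⇒ {p4}
  P completes σ.
Executing bb from Q (initial set {q0}):
  [1] b ⇒ {q1, q2, q3}
  [2] b ⇒ ∅ (Q stuck)

traces(P) ≠ traces(Q) — witness ⟨bb⟩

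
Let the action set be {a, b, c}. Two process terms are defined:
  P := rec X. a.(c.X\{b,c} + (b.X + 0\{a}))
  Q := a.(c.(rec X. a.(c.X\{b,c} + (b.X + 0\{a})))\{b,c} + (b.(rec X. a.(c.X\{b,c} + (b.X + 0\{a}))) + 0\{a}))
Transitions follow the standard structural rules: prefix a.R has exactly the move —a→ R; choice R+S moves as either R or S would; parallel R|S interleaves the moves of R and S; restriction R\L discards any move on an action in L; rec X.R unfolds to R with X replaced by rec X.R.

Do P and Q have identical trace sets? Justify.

trace-equivalent

LTS(P): 4 reachable states
  p0 = rec X. a.(c.X\{b,c} + (b.X + 0\{a})) | -a-> p1
  p1 = c.(rec X. a.(c.X\{b,c} + (b.X + 0\{a})))\{b,c} + (b.(rec X. a.(c.X\{b,c} + (b.X + 0\{a}))) + 0\{a}) | -b-> p0, -c-> p2
  p2 = (rec X. a.(c.X\{b,c} + (b.X + 0\{a})))\{b,c} | -a-> p3
  p3 = (c.(rec X. a.(c.X\{b,c} + (b.X + 0\{a})))\{b,c} + (b.(rec X. a.(c.X\{b,c} + (b.X + 0\{a}))) + 0\{a}))\{b,c} | (no moves)
LTS(Q): 5 reachable states
  q0 = a.(c.(rec X. a.(c.X\{b,c} + (b.X + 0\{a})))\{b,c} + (b.(rec X. a.(c.X\{b,c} + (b.X + 0\{a}))) + 0\{a})) | -a-> q1
  q1 = c.(rec X. a.(c.X\{b,c} + (b.X + 0\{a})))\{b,c} + (b.(rec X. a.(c.X\{b,c} + (b.X + 0\{a}))) + 0\{a}) | -b-> q2, -c-> q3
  q2 = rec X. a.(c.X\{b,c} + (b.X + 0\{a})) | -a-> q1
  q3 = (rec X. a.(c.X\{b,c} + (b.X + 0\{a})))\{b,c} | -a-> q4
  q4 = (c.(rec X. a.(c.X\{b,c} + (b.X + 0\{a})))\{b,c} + (b.(rec X. a.(c.X\{b,c} + (b.X + 0\{a}))) + 0\{a}))\{b,c} | (no moves)
Coarsest stable partition (strong bisimilarity classes):
  B0 = {p0, q0, q2}
  B1 = {p1, q1}
  B2 = {p2, q3}
  B3 = {p3, q4}
p0 ∈ B0, q0 ∈ B0 → same block
Bisimilar ⇒ trace-equivalent.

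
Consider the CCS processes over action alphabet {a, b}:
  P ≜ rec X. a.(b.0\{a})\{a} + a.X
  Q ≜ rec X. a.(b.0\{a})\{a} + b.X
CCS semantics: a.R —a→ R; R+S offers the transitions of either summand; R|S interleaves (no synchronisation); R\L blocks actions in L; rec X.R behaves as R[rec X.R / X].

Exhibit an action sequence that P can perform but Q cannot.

Reachable graph of P (3 states):
  s0 = rec X. a.(b.0\{a})\{a} + a.X has moves --a--▸ s0, --a--▸ s1
  s1 = (b.0\{a})\{a} has moves --b--▸ s2
  s2 = 0\{a}\{a} has moves ·
Reachable graph of Q (3 states):
  t0 = rec X. a.(b.0\{a})\{a} + b.X has moves --a--▸ t1, --b--▸ t0
  t1 = (b.0\{a})\{a} has moves --b--▸ t2
  t2 = 0\{a}\{a} has moves ·
Run σ = ⟨aa⟩ on P: start {s0}
  step 1 (a): {s0, s1}
  step 2 (a): {s0, s1}
  ✓ P
Run σ = ⟨aa⟩ on Q: start {t0}
  step 1 (a): {t1}
  step 2 (a): ∅ (Q stuck)

aa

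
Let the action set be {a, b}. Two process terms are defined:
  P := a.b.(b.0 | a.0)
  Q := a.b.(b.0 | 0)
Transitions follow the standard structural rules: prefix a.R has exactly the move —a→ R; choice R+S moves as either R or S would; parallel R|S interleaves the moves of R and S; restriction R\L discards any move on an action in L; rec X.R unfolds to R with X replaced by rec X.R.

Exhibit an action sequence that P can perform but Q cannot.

aba

Reachable graph of P (6 states):
  m0 = a.b.(b.0 | a.0) ⊢ =a=> m1
  m1 = b.(b.0 | a.0) ⊢ =b=> m2
  m2 = b.0 | a.0 ⊢ =a=> m3, =b=> m4
  m3 = b.0 | 0 ⊢ =b=> m5
  m4 = 0 | a.0 ⊢ =a=> m5
  m5 = 0 | 0 ⊢ stopped
Reachable graph of Q (4 states):
  n0 = a.b.(b.0 | 0) ⊢ =a=> n1
  n1 = b.(b.0 | 0) ⊢ =b=> n2
  n2 = b.0 | 0 ⊢ =b=> n3
  n3 = 0 | 0 ⊢ stopped
Run σ = ⟨aba⟩ on P: start {m0}
  after a @ step 1: {m1}
  after b @ step 2: {m2}
  after a @ step 3: {m3}
  P completes σ.
Run σ = ⟨aba⟩ on Q: start {n0}
  after a @ step 1: {n1}
  after b @ step 2: {n2}
  after a @ step 3: ∅  — Q cannot continue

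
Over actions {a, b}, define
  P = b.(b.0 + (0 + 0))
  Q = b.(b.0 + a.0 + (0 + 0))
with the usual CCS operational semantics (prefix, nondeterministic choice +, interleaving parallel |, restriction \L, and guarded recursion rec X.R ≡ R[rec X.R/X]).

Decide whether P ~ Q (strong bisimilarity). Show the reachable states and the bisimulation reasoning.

NO

LTS(P): 3 reachable states
  p0 = b.(b.0 + (0 + 0)) :: =b=> p1
  p1 = b.0 + (0 + 0) :: =b=> p2
  p2 = 0 :: (no moves)
LTS(Q): 3 reachable states
  q0 = b.(b.0 + a.0 + (0 + 0)) :: =b=> q1
  q1 = b.0 + a.0 + (0 + 0) :: =a=> q2, =b=> q2
  q2 = 0 :: (no moves)
Partition-refinement fixed point:
  B0 = {p0}
  B1 = {p1}
  B2 = {p2, q2}
  B3 = {q0}
  B4 = {q1}
p0 ∈ B0, q0 ∈ B3 → different blocks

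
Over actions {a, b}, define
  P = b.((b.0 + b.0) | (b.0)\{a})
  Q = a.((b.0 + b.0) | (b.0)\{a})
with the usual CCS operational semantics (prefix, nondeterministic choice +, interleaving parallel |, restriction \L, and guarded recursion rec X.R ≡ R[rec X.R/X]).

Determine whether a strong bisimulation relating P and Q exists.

Reachable graph of P (5 states):
  p0 = b.((b.0 + b.0) | (b.0)\{a}) has moves —b→ p1
  p1 = (b.0 + b.0) | (b.0)\{a} has moves —b→ p2, —b→ p3
  p2 = (b.0 + b.0) | 0\{a} has moves —b→ p4
  p3 = 0 | (b.0)\{a} has moves —b→ p4
  p4 = 0 | 0\{a} has moves (no moves)
Reachable graph of Q (5 states):
  q0 = a.((b.0 + b.0) | (b.0)\{a}) has moves —a→ q1
  q1 = (b.0 + b.0) | (b.0)\{a} has moves —b→ q2, —b→ q3
  q2 = (b.0 + b.0) | 0\{a} has moves —b→ q4
  q3 = 0 | (b.0)\{a} has moves —b→ q4
  q4 = 0 | 0\{a} has moves (no moves)
Bisimilarity quotient blocks:
  B0 = {p0}
  B1 = {p1, q1}
  B2 = {p2, p3, q2, q3}
  B3 = {p4, q4}
  B4 = {q0}
p0 ∈ B0, q0 ∈ B4 → different blocks

NO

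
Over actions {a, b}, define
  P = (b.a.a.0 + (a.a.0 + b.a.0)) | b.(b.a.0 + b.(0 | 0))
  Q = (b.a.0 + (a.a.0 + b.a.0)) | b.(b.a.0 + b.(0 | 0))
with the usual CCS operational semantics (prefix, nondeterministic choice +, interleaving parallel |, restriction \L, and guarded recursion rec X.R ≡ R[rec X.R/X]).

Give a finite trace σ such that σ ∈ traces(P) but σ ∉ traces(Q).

baabb

LTS(P): 20 reachable states
  s0 = (b.a.a.0 + (a.a.0 + b.a.0)) | b.(b.a.0 + b.(0 | 0)) | -a-> s1, -b-> s1, -b-> s2, -b-> s3
  s1 = a.0 | b.(b.a.0 + b.(0 | 0)) | -a-> s4, -b-> s5
  s2 = (b.a.a.0 + (a.a.0 + b.a.0)) | (b.a.0 + b.(0 | 0)) | -a-> s5, -b-> s5, -b-> s6, -b-> s7, -b-> s8
  s3 = a.a.0 | b.(b.a.0 + b.(0 | 0)) | -a-> s1, -b-> s8
  s4 = 0 | b.(b.a.0 + b.(0 | 0)) | -b-> s9
  s5 = a.0 | (b.a.0 + b.(0 | 0)) | -a-> s9, -b-> s10, -b-> s11
  s6 = (b.a.a.0 + (a.a.0 + b.a.0)) | (0 | 0) | -a-> s10, -b-> s10, -b-> s12
  s7 = (b.a.a.0 + (a.a.0 + b.a.0)) | a.0 | -a-> s11, -a-> s13, -b-> s11, -b-> s14
  s8 = a.a.0 | (b.a.0 + b.(0 | 0)) | -a-> s5, -b-> s12, -b-> s14
  s9 = 0 | (b.a.0 + b.(0 | 0)) | -b-> s15, -b-> s16
  s10 = a.0 | (0 | 0) | -a-> s15
  s11 = a.0 | a.0 | -a-> s16, -a-> s17
  s12 = a.a.0 | (0 | 0) | -a-> s10
  s13 = (b.a.a.0 + (a.a.0 + b.a.0)) | 0 | -a-> s17, -b-> s17, -b-> s18
  s14 = a.a.0 | a.0 | -a-> s11, -a-> s18
  s15 = 0 | (0 | 0) | stopped
  s16 = 0 | a.0 | -a-> s19
  s17 = a.0 | 0 | -a-> s19
  s18 = a.a.0 | 0 | -a-> s17
  s19 = 0 | 0 | stopped
LTS(Q): 15 reachable states
  t0 = (b.a.0 + (a.a.0 + b.a.0)) | b.(b.a.0 + b.(0 | 0)) | -a-> t1, -b-> t1, -b-> t2
  t1 = a.0 | b.(b.a.0 + b.(0 | 0)) | -a-> t3, -b-> t4
  t2 = (b.a.0 + (a.a.0 + b.a.0)) | (b.a.0 + b.(0 | 0)) | -a-> t4, -b-> t4, -b-> t5, -b-> t6
  t3 = 0 | b.(b.a.0 + b.(0 | 0)) | -b-> t7
  t4 = a.0 | (b.a.0 + b.(0 | 0)) | -a-> t7, -b-> t8, -b-> t9
  t5 = (b.a.0 + (a.a.0 + b.a.0)) | (0 | 0) | -a-> t8, -b-> t8
  t6 = (b.a.0 + (a.a.0 + b.a.0)) | a.0 | -a-> t10, -a-> t9, -b-> t9
  t7 = 0 | (b.a.0 + b.(0 | 0)) | -b-> t11, -b-> t12
  t8 = a.0 | (0 | 0) | -a-> t11
  t9 = a.0 | a.0 | -a-> t12, -a-> t13
  t10 = (b.a.0 + (a.a.0 + b.a.0)) | 0 | -a-> t13, -b-> t13
  t11 = 0 | (0 | 0) | stopped
  t12 = 0 | a.0 | -a-> t14
  t13 = a.0 | 0 | -a-> t14
  t14 = 0 | 0 | stopped
Executing baabb from P (initial set {s0}):
  step 1 (b): {s1, s2, s3}
  step 2 (a): {s1, s4, s5}
  step 3 (a): {s4, s9}
  step 4 (b): {s15, s16, s9}
  step 5 (b): {s15, s16}
  ✓ P
Executing baabb from Q (initial set {t0}):
  step 1 (b): {t1, t2}
  step 2 (a): {t3, t4}
  step 3 (a): {t7}
  step 4 (b): {t11, t12}
  step 5 (b): no successor for Q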